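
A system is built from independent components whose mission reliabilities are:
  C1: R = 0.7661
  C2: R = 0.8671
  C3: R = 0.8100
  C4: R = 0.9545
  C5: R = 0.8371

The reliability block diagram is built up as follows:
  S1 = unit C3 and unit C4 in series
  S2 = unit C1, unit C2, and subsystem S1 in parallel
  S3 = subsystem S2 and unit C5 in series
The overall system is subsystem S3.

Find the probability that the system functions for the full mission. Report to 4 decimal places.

Series (C3 and C4): 0.810000 × 0.954500 = 0.773145
Parallel (C1, C2, and [0.773145]): 1 − (1 − 0.766100)(1 − 0.867100)(1 − 0.773145) = 0.992948
Series ([0.992948] and C5): 0.992948 × 0.837100 = 0.8312

0.8312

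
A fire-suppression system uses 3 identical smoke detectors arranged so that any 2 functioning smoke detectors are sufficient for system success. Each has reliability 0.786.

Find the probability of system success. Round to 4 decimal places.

0.8822

R = Σ_{i=2}^{3} C(3,i) p^i (1−p)^{3−i} with p = 0.786
C(3,2)·0.786^2·0.214^1 = 0.396625
C(3,3)·0.786^3·0.214^0 = 0.485588
Sum = 0.8822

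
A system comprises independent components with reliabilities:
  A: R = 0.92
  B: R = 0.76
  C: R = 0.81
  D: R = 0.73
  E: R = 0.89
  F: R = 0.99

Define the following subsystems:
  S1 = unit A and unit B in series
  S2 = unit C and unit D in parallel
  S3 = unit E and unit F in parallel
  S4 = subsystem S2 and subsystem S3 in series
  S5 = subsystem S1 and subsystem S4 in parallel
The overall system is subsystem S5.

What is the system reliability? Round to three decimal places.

Series (A and B): 0.92000 × 0.76000 = 0.69920
Parallel (C and D): 1 − (1 − 0.81000)(1 − 0.73000) = 0.94870
Parallel (E and F): 1 − (1 − 0.89000)(1 − 0.99000) = 0.99890
Series ([0.94870] and [0.99890]): 0.94870 × 0.99890 = 0.94766
Parallel ([0.69920] and [0.94766]): 1 − (1 − 0.69920)(1 − 0.94766) = 0.984

0.984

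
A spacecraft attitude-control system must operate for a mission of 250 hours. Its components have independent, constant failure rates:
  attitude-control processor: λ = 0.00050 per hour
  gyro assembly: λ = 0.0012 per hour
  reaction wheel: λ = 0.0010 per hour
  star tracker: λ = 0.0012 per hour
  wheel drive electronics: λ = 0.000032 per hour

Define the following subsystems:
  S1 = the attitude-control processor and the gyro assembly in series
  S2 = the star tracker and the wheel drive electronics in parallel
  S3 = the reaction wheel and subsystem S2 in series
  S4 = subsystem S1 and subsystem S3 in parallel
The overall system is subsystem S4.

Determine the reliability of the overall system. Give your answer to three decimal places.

0.923

R(attitude-control processor) = exp(−0.00050 × 250) = 0.88250
R(gyro assembly) = exp(−0.0012 × 250) = 0.74082
R(reaction wheel) = exp(−0.0010 × 250) = 0.77880
R(star tracker) = exp(−0.0012 × 250) = 0.74082
R(wheel drive electronics) = exp(−0.000032 × 250) = 0.99203
Series (attitude-control processor and gyro assembly): 0.88250 × 0.74082 = 0.65377
Parallel (star tracker and wheel drive electronics): 1 − (1 − 0.74082)(1 − 0.99203) = 0.99793
Series (reaction wheel and [0.99793]): 0.77880 × 0.99793 = 0.77719
Parallel ([0.65377] and [0.77719]): 1 − (1 − 0.65377)(1 − 0.77719) = 0.923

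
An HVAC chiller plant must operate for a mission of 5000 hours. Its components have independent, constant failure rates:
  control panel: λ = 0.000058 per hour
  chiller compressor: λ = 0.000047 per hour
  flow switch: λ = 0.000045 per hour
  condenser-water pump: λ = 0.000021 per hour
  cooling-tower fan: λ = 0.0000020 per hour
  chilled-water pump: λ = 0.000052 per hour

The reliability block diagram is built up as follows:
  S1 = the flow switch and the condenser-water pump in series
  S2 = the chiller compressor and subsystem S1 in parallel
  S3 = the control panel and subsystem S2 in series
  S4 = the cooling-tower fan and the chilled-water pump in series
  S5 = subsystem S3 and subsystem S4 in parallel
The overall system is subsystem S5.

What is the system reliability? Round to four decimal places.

R(control panel) = exp(−0.000058 × 5000) = 0.748264
R(chiller compressor) = exp(−0.000047 × 5000) = 0.790571
R(flow switch) = exp(−0.000045 × 5000) = 0.798516
R(condenser-water pump) = exp(−0.000021 × 5000) = 0.900325
R(cooling-tower fan) = exp(−0.0000020 × 5000) = 0.990050
R(chilled-water pump) = exp(−0.000052 × 5000) = 0.771052
Series (flow switch and condenser-water pump): 0.798516 × 0.900325 = 0.718924
Parallel (chiller compressor and [0.718924]): 1 − (1 − 0.790571)(1 − 0.718924) = 0.941135
Series (control panel and [0.941135]): 0.748264 × 0.941135 = 0.704217
Series (cooling-tower fan and chilled-water pump): 0.990050 × 0.771052 = 0.763380
Parallel ([0.704217] and [0.763380]): 1 − (1 − 0.704217)(1 − 0.763380) = 0.9300

0.9300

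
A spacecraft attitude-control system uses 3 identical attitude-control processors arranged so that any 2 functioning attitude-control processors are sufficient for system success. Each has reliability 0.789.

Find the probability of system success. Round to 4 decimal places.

0.8852

R = Σ_{i=2}^{3} C(3,i) p^i (1−p)^{3−i} with p = 0.789
C(3,2)·0.789^2·0.211^1 = 0.394056
C(3,3)·0.789^3·0.211^0 = 0.491169
Sum = 0.8852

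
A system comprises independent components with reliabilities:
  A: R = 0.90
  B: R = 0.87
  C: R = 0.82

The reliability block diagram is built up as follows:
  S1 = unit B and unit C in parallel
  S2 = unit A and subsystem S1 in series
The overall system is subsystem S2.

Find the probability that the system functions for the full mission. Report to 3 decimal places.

Parallel (B and C): 1 − (1 − 0.87000)(1 − 0.82000) = 0.97660
Series (A and [0.97660]): 0.90000 × 0.97660 = 0.879

0.879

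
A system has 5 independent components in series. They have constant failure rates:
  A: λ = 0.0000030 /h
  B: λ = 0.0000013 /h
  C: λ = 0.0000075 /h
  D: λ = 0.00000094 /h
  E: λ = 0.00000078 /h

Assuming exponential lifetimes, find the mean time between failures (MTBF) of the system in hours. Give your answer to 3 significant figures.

Series of exponential components: λ_sys = Σ λ_i
λ_sys = 0.0000030 + 0.0000013 + 0.0000075 + 0.00000094 + 0.00000078 = 1.3520e-05 /h
MTBF = 1 / λ_sys = 74000 h

74000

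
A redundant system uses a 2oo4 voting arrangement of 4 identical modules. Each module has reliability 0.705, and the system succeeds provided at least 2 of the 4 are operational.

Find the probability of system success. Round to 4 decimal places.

R = Σ_{i=2}^{4} C(4,i) p^i (1−p)^{4−i} with p = 0.705
C(4,2)·0.705^2·0.295^2 = 0.259522
C(4,3)·0.705^3·0.295^1 = 0.413475
C(4,4)·0.705^4·0.295^0 = 0.247034
Sum = 0.9200

0.9200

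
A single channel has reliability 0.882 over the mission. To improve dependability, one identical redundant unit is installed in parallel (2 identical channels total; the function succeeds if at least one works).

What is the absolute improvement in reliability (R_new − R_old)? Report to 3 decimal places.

R_before = 0.882
R_after = 1 − (1 − 0.882)^2 = 0.986
ΔR = 0.986 − 0.882 = 0.104

0.104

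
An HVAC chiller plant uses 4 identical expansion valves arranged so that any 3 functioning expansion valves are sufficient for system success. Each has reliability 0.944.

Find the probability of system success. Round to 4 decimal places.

0.9826

R = Σ_{i=3}^{4} C(4,i) p^i (1−p)^{4−i} with p = 0.944
C(4,3)·0.944^3·0.056^1 = 0.188436
C(4,4)·0.944^4·0.056^0 = 0.794123
Sum = 0.9826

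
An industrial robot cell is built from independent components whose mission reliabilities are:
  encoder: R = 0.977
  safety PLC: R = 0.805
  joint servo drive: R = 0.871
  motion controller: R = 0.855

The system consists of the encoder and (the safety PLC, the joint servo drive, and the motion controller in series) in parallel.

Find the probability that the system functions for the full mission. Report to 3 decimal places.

Series (safety PLC, joint servo drive, and motion controller): 0.80500 × 0.87100 × 0.85500 = 0.59949
Parallel (encoder and [0.59949]): 1 − (1 − 0.97700)(1 − 0.59949) = 0.991

0.991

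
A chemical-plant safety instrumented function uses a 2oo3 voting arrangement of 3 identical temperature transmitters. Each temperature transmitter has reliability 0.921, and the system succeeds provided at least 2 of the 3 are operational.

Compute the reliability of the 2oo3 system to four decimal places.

R = Σ_{i=2}^{3} C(3,i) p^i (1−p)^{3−i} with p = 0.921
C(3,2)·0.921^2·0.079^1 = 0.201033
C(3,3)·0.921^3·0.079^0 = 0.781230
Sum = 0.9823

0.9823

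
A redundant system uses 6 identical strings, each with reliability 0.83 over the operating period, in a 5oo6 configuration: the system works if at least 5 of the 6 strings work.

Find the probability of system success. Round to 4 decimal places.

R = Σ_{i=5}^{6} C(6,i) p^i (1−p)^{6−i} with p = 0.83
C(6,5)·0.83^5·0.17^1 = 0.401782
C(6,6)·0.83^6·0.17^0 = 0.326940
Sum = 0.7287

0.7287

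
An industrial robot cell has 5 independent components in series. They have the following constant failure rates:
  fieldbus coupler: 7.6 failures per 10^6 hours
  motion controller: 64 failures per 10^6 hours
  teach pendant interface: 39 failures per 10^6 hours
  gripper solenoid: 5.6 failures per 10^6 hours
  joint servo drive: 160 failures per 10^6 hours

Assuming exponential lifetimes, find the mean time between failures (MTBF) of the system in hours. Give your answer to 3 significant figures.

3620

Series of exponential components: λ_sys = Σ λ_i
λ_sys = 0.0000076 + 0.000064 + 0.000039 + 0.0000056 + 0.00016 = 2.7620e-04 /h
MTBF = 1 / λ_sys = 3620 h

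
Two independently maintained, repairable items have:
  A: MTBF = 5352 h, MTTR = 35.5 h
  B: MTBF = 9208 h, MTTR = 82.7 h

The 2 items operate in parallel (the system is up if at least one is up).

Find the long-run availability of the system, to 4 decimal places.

A(A) = MTBF/(MTBF+MTTR) = 5352/(5352+35.5) = 0.993411
A(B) = MTBF/(MTBF+MTTR) = 9208/(9208+82.7) = 0.991099
Parallel availability: 1 − (1 − 0.993411)(1 − 0.991099) = 0.9999

0.9999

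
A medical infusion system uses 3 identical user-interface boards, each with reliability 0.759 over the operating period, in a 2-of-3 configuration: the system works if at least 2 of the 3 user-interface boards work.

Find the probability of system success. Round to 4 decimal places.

R = Σ_{i=2}^{3} C(3,i) p^i (1−p)^{3−i} with p = 0.759
C(3,2)·0.759^2·0.241^1 = 0.416507
C(3,3)·0.759^3·0.241^0 = 0.437245
Sum = 0.8538

0.8538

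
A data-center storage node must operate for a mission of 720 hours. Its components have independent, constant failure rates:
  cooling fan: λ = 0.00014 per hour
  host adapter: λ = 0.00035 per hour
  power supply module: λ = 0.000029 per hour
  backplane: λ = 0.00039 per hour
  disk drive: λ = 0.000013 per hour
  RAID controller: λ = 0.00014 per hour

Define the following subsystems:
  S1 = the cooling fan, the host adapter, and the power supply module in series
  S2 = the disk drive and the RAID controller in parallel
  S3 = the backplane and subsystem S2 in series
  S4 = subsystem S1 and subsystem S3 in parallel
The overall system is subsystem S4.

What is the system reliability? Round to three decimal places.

R(cooling fan) = exp(−0.00014 × 720) = 0.90411
R(host adapter) = exp(−0.00035 × 720) = 0.77724
R(power supply module) = exp(−0.000029 × 720) = 0.97934
R(backplane) = exp(−0.00039 × 720) = 0.75518
R(disk drive) = exp(−0.000013 × 720) = 0.99068
R(RAID controller) = exp(−0.00014 × 720) = 0.90411
Series (cooling fan, host adapter, and power supply module): 0.90411 × 0.77724 × 0.97934 = 0.68819
Parallel (disk drive and RAID controller): 1 − (1 − 0.99068)(1 − 0.90411) = 0.99911
Series (backplane and [0.99911]): 0.75518 × 0.99911 = 0.75451
Parallel ([0.68819] and [0.75451]): 1 − (1 − 0.68819)(1 − 0.75451) = 0.923

0.923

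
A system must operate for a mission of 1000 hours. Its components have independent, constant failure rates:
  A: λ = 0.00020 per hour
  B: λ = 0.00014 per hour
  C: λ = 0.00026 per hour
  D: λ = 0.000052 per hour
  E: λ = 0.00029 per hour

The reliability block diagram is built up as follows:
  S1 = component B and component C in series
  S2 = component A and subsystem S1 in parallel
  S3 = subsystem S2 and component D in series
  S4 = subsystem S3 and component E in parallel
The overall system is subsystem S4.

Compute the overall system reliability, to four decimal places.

R(A) = exp(−0.00020 × 1000) = 0.818731
R(B) = exp(−0.00014 × 1000) = 0.869358
R(C) = exp(−0.00026 × 1000) = 0.771052
R(D) = exp(−0.000052 × 1000) = 0.949329
R(E) = exp(−0.00029 × 1000) = 0.748264
Series (B and C): 0.869358 × 0.771052 = 0.670320
Parallel (A and [0.670320]): 1 − (1 − 0.818731)(1 − 0.670320) = 0.940239
Series ([0.940239] and D): 0.940239 × 0.949329 = 0.892596
Parallel ([0.892596] and E): 1 − (1 − 0.892596)(1 − 0.748264) = 0.9730

0.9730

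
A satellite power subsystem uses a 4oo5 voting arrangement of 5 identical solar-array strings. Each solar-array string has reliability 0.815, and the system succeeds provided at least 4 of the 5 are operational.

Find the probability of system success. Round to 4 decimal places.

R = Σ_{i=4}^{5} C(5,i) p^i (1−p)^{5−i} with p = 0.815
C(5,4)·0.815^4·0.185^1 = 0.408105
C(5,5)·0.815^5·0.185^0 = 0.359574
Sum = 0.7677

0.7677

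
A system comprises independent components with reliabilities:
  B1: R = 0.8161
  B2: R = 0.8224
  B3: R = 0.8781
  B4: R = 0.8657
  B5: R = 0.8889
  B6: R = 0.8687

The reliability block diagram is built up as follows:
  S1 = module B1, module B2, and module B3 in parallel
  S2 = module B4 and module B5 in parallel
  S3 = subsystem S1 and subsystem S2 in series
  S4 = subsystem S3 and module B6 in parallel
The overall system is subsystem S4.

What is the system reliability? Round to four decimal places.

0.9975

Parallel (B1, B2, and B3): 1 − (1 − 0.816100)(1 − 0.822400)(1 − 0.878100) = 0.996019
Parallel (B4 and B5): 1 − (1 − 0.865700)(1 − 0.888900) = 0.985079
Series ([0.996019] and [0.985079]): 0.996019 × 0.985079 = 0.981157
Parallel ([0.981157] and B6): 1 − (1 − 0.981157)(1 − 0.868700) = 0.9975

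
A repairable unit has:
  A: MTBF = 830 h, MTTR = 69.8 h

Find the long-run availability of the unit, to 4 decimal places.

0.9224

A(A) = MTBF/(MTBF+MTTR) = 830/(830+69.8) = 0.9224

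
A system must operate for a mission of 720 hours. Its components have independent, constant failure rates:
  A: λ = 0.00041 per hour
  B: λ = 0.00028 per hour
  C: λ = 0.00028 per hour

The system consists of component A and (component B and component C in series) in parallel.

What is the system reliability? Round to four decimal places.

R(A) = exp(−0.00041 × 720) = 0.744383
R(B) = exp(−0.00028 × 720) = 0.817422
R(C) = exp(−0.00028 × 720) = 0.817422
Series (B and C): 0.817422 × 0.817422 = 0.668179
Parallel (A and [0.668179]): 1 − (1 − 0.744383)(1 − 0.668179) = 0.9152

0.9152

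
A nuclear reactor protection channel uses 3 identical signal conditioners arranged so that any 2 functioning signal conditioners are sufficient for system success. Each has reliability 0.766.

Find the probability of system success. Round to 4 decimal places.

R = Σ_{i=2}^{3} C(3,i) p^i (1−p)^{3−i} with p = 0.766
C(3,2)·0.766^2·0.234^1 = 0.411903
C(3,3)·0.766^3·0.234^0 = 0.449455
Sum = 0.8614

0.8614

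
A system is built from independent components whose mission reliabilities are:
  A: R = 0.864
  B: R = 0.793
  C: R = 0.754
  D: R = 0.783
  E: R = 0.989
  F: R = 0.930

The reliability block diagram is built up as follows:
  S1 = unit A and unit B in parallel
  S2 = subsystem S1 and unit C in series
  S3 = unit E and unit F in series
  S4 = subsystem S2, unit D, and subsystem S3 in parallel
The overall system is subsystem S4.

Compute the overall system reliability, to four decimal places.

0.9953

Parallel (A and B): 1 − (1 − 0.864000)(1 − 0.793000) = 0.971848
Series ([0.971848] and C): 0.971848 × 0.754000 = 0.732773
Series (E and F): 0.989000 × 0.930000 = 0.919770
Parallel ([0.732773], D, and [0.919770]): 1 − (1 − 0.732773)(1 − 0.783000)(1 − 0.919770) = 0.9953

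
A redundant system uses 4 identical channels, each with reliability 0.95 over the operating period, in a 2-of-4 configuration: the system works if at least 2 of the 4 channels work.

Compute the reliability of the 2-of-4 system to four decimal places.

R = Σ_{i=2}^{4} C(4,i) p^i (1−p)^{4−i} with p = 0.95
C(4,2)·0.95^2·0.05^2 = 0.013538
C(4,3)·0.95^3·0.05^1 = 0.171475
C(4,4)·0.95^4·0.05^0 = 0.814506
Sum = 0.9995

0.9995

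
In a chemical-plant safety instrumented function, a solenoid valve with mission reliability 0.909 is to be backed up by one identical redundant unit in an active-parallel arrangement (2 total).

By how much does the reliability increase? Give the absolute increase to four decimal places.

R_before = 0.909
R_after = 1 − (1 − 0.909)^2 = 0.9917
ΔR = 0.9917 − 0.909 = 0.0827

0.0827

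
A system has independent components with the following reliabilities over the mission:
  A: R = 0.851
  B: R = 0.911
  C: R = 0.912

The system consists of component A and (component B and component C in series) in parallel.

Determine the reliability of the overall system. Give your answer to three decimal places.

Series (B and C): 0.91100 × 0.91200 = 0.83083
Parallel (A and [0.83083]): 1 − (1 − 0.85100)(1 − 0.83083) = 0.975

0.975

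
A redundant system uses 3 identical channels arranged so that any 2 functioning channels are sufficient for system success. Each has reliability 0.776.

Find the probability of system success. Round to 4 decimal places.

0.8720

R = Σ_{i=2}^{3} C(3,i) p^i (1−p)^{3−i} with p = 0.776
C(3,2)·0.776^2·0.224^1 = 0.404662
C(3,3)·0.776^3·0.224^0 = 0.467289
Sum = 0.8720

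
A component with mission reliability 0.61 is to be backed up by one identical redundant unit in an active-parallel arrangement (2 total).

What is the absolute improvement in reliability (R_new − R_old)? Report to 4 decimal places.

0.2379

R_before = 0.61
R_after = 1 − (1 − 0.61)^2 = 0.8479
ΔR = 0.8479 − 0.61 = 0.2379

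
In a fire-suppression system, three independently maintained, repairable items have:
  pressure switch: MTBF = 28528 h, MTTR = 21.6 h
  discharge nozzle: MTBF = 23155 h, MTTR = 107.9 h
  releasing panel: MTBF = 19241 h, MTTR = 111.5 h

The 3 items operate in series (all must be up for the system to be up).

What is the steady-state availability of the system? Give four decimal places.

0.9889

A(pressure switch) = MTBF/(MTBF+MTTR) = 28528/(28528+21.6) = 0.999243
A(discharge nozzle) = MTBF/(MTBF+MTTR) = 23155/(23155+107.9) = 0.995362
A(releasing panel) = MTBF/(MTBF+MTTR) = 19241/(19241+111.5) = 0.994238
Series availability: 0.999243 × 0.995362 × 0.994238 = 0.9889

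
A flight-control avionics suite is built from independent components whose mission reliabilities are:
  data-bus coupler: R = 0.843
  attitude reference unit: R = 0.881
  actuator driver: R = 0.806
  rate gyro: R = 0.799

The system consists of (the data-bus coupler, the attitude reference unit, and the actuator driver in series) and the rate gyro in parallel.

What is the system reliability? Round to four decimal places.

0.9193

Series (data-bus coupler, attitude reference unit, and actuator driver): 0.843000 × 0.881000 × 0.806000 = 0.598602
Parallel ([0.598602] and rate gyro): 1 − (1 − 0.598602)(1 − 0.799000) = 0.9193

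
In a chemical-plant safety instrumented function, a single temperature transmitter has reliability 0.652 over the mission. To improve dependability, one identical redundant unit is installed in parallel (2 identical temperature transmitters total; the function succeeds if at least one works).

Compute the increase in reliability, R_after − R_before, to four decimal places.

R_before = 0.652
R_after = 1 − (1 − 0.652)^2 = 0.8789
ΔR = 0.8789 − 0.652 = 0.2269

0.2269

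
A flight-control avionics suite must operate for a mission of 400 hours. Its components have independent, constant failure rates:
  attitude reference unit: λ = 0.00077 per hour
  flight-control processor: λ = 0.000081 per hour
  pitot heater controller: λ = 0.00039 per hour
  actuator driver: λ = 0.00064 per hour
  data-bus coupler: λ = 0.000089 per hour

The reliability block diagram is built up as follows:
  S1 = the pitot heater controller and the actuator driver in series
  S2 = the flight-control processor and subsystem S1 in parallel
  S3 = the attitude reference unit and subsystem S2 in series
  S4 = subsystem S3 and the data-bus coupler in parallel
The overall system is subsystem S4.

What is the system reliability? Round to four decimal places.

R(attitude reference unit) = exp(−0.00077 × 400) = 0.734915
R(flight-control processor) = exp(−0.000081 × 400) = 0.968119
R(pitot heater controller) = exp(−0.00039 × 400) = 0.855559
R(actuator driver) = exp(−0.00064 × 400) = 0.774142
R(data-bus coupler) = exp(−0.000089 × 400) = 0.965026
Series (pitot heater controller and actuator driver): 0.855559 × 0.774142 = 0.662324
Parallel (flight-control processor and [0.662324]): 1 − (1 − 0.968119)(1 − 0.662324) = 0.989235
Series (attitude reference unit and [0.989235]): 0.734915 × 0.989235 = 0.727004
Parallel ([0.727004] and data-bus coupler): 1 − (1 − 0.727004)(1 − 0.965026) = 0.9905

0.9905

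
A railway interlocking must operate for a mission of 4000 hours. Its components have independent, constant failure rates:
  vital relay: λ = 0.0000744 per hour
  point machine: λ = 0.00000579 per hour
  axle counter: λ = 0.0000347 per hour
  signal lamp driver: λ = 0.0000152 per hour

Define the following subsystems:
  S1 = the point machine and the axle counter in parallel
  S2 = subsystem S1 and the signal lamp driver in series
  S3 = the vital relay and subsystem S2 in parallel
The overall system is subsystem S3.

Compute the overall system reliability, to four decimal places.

R(vital relay) = exp(−0.0000744 × 4000) = 0.742598
R(point machine) = exp(−0.00000579 × 4000) = 0.977106
R(axle counter) = exp(−0.0000347 × 4000) = 0.870402
R(signal lamp driver) = exp(−0.0000152 × 4000) = 0.941011
Parallel (point machine and axle counter): 1 − (1 − 0.977106)(1 − 0.870402) = 0.997033
Series ([0.997033] and signal lamp driver): 0.997033 × 0.941011 = 0.938219
Parallel (vital relay and [0.938219]): 1 − (1 − 0.742598)(1 − 0.938219) = 0.9841

0.9841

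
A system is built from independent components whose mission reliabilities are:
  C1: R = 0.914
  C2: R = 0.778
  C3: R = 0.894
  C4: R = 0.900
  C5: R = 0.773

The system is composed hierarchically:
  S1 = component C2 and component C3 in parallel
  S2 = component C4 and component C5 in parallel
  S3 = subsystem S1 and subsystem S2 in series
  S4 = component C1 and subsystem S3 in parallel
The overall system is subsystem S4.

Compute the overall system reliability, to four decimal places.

Parallel (C2 and C3): 1 − (1 − 0.778000)(1 − 0.894000) = 0.976468
Parallel (C4 and C5): 1 − (1 − 0.900000)(1 − 0.773000) = 0.977300
Series ([0.976468] and [0.977300]): 0.976468 × 0.977300 = 0.954302
Parallel (C1 and [0.954302]): 1 − (1 − 0.914000)(1 − 0.954302) = 0.9961

0.9961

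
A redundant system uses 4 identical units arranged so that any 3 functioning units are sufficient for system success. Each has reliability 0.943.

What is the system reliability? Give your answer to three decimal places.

R = Σ_{i=3}^{4} C(4,i) p^i (1−p)^{4−i} with p = 0.943
C(4,3)·0.943^3·0.057^1 = 0.19119
C(4,4)·0.943^4·0.057^0 = 0.79076
Sum = 0.982

0.982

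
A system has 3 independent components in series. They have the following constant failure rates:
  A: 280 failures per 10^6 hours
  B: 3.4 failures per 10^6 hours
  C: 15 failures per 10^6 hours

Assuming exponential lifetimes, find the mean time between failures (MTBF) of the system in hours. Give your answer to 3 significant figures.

Series of exponential components: λ_sys = Σ λ_i
λ_sys = 0.00028 + 0.0000034 + 0.000015 = 2.9840e-04 /h
MTBF = 1 / λ_sys = 3350 h

3350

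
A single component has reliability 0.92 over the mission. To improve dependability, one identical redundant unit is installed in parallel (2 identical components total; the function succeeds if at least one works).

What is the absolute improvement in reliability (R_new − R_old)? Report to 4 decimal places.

0.0736

R_before = 0.92
R_after = 1 − (1 − 0.92)^2 = 0.9936
ΔR = 0.9936 − 0.92 = 0.0736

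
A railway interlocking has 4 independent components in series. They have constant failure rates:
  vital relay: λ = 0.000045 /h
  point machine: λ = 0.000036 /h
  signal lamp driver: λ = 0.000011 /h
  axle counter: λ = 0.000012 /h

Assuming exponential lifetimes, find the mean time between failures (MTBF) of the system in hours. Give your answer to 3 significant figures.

Series of exponential components: λ_sys = Σ λ_i
λ_sys = 0.000045 + 0.000036 + 0.000011 + 0.000012 = 1.0400e-04 /h
MTBF = 1 / λ_sys = 9620 h

9620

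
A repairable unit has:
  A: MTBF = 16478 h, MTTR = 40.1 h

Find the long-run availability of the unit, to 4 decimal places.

A(A) = MTBF/(MTBF+MTTR) = 16478/(16478+40.1) = 0.9976

0.9976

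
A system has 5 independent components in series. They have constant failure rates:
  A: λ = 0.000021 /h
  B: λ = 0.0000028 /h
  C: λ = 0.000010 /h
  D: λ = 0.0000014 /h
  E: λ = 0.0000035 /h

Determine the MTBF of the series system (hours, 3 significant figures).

Series of exponential components: λ_sys = Σ λ_i
λ_sys = 0.000021 + 0.0000028 + 0.000010 + 0.0000014 + 0.0000035 = 3.8700e-05 /h
MTBF = 1 / λ_sys = 25800 h

25800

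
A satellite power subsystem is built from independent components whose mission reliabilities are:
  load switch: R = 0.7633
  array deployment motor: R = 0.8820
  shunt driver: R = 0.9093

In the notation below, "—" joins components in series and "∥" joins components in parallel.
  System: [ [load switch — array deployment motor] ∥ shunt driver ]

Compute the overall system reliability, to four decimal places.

0.9704

Series (load switch and array deployment motor): 0.763300 × 0.882000 = 0.673231
Parallel ([0.673231] and shunt driver): 1 − (1 − 0.673231)(1 − 0.909300) = 0.9704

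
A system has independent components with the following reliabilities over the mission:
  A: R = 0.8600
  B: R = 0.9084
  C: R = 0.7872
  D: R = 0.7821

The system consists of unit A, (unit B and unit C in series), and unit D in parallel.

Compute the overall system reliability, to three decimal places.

Series (B and C): 0.90840 × 0.78720 = 0.71509
Parallel (A, [0.71509], and D): 1 − (1 − 0.86000)(1 − 0.71509)(1 − 0.78210) = 0.991

0.991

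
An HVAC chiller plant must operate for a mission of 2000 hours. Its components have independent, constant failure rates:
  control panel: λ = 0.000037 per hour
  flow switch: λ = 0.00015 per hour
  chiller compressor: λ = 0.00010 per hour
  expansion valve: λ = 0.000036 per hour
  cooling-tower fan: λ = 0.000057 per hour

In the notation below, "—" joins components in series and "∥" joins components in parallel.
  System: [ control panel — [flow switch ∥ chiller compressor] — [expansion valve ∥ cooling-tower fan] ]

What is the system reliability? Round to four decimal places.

R(control panel) = exp(−0.000037 × 2000) = 0.928672
R(flow switch) = exp(−0.00015 × 2000) = 0.740818
R(chiller compressor) = exp(−0.00010 × 2000) = 0.818731
R(expansion valve) = exp(−0.000036 × 2000) = 0.930531
R(cooling-tower fan) = exp(−0.000057 × 2000) = 0.892258
Parallel (flow switch and chiller compressor): 1 − (1 − 0.740818)(1 − 0.818731) = 0.953018
Parallel (expansion valve and cooling-tower fan): 1 − (1 − 0.930531)(1 − 0.892258) = 0.992515
Series (control panel, [0.953018], and [0.992515]): 0.928672 × 0.953018 × 0.992515 = 0.8784

0.8784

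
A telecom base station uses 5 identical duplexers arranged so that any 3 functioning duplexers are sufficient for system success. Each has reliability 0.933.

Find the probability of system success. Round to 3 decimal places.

0.997

R = Σ_{i=3}^{5} C(5,i) p^i (1−p)^{5−i} with p = 0.933
C(5,3)·0.933^3·0.067^2 = 0.03646
C(5,4)·0.933^4·0.067^1 = 0.25385
C(5,5)·0.933^5·0.067^0 = 0.70698
Sum = 0.997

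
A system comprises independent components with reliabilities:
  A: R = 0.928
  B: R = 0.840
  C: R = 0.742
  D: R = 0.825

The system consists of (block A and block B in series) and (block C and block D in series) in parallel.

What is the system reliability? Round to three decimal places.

0.914

Series (A and B): 0.92800 × 0.84000 = 0.77952
Series (C and D): 0.74200 × 0.82500 = 0.61215
Parallel ([0.77952] and [0.61215]): 1 − (1 − 0.77952)(1 − 0.61215) = 0.914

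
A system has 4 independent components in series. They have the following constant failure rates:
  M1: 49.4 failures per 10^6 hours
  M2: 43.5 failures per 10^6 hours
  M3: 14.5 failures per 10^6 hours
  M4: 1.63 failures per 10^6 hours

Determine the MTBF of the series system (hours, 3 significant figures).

9170

Series of exponential components: λ_sys = Σ λ_i
λ_sys = 0.0000494 + 0.0000435 + 0.0000145 + 0.00000163 = 1.0903e-04 /h
MTBF = 1 / λ_sys = 9170 h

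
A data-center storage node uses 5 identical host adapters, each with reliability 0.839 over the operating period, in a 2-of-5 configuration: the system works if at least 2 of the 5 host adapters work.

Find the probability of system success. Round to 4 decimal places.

R = Σ_{i=2}^{5} C(5,i) p^i (1−p)^{5−i} with p = 0.839
C(5,2)·0.839^2·0.161^3 = 0.029377
C(5,3)·0.839^3·0.161^2 = 0.153087
C(5,4)·0.839^4·0.161^1 = 0.398881
C(5,5)·0.839^5·0.161^0 = 0.415729
Sum = 0.9971

0.9971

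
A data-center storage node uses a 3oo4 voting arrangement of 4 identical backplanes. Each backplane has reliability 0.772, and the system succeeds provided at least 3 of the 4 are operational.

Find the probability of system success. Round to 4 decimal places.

R = Σ_{i=3}^{4} C(4,i) p^i (1−p)^{4−i} with p = 0.772
C(4,3)·0.772^3·0.228^1 = 0.419611
C(4,4)·0.772^4·0.228^0 = 0.355197
Sum = 0.7748

0.7748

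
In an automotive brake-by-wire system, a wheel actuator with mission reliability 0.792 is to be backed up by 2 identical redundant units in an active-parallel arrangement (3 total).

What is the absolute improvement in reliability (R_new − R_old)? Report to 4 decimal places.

0.1990

R_before = 0.792
R_after = 1 − (1 − 0.792)^3 = 0.9910
ΔR = 0.9910 − 0.792 = 0.1990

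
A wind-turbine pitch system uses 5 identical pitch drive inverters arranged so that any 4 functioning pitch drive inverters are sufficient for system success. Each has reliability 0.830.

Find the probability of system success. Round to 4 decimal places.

R = Σ_{i=4}^{5} C(5,i) p^i (1−p)^{5−i} with p = 0.830
C(5,4)·0.830^4·0.170^1 = 0.403396
C(5,5)·0.830^5·0.170^0 = 0.393904
Sum = 0.7973

0.7973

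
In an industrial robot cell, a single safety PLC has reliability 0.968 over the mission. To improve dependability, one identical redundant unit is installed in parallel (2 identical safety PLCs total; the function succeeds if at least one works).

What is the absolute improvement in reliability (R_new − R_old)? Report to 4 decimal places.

R_before = 0.968
R_after = 1 − (1 − 0.968)^2 = 0.9990
ΔR = 0.9990 − 0.968 = 0.0310

0.0310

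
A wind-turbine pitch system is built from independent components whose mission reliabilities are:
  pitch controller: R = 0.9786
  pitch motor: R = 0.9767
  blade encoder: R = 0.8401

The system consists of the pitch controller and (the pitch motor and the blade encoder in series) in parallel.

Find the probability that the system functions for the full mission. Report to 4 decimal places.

Series (pitch motor and blade encoder): 0.976700 × 0.840100 = 0.820526
Parallel (pitch controller and [0.820526]): 1 − (1 − 0.978600)(1 − 0.820526) = 0.9962

0.9962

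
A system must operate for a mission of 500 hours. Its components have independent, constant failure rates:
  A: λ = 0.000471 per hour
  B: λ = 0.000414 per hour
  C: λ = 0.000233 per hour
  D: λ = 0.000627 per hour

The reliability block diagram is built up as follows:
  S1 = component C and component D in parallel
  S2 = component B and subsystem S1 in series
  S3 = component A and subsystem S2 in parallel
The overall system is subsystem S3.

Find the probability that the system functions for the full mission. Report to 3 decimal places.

R(A) = exp(−0.000471 × 500) = 0.79018
R(B) = exp(−0.000414 × 500) = 0.81302
R(C) = exp(−0.000233 × 500) = 0.89003
R(D) = exp(−0.000627 × 500) = 0.73088
Parallel (C and D): 1 − (1 − 0.89003)(1 − 0.73088) = 0.97040
Series (B and [0.97040]): 0.81302 × 0.97040 = 0.78895
Parallel (A and [0.78895]): 1 − (1 − 0.79018)(1 − 0.78895) = 0.956

0.956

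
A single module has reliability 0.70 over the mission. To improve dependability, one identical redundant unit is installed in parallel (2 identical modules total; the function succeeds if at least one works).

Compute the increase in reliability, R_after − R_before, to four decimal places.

R_before = 0.70
R_after = 1 − (1 − 0.70)^2 = 0.9100
ΔR = 0.9100 − 0.70 = 0.2100

0.2100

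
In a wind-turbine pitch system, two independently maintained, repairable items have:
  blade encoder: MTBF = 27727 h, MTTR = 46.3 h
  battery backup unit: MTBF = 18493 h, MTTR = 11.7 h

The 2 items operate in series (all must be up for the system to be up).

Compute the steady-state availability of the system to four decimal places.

A(blade encoder) = MTBF/(MTBF+MTTR) = 27727/(27727+46.3) = 0.998333
A(battery backup unit) = MTBF/(MTBF+MTTR) = 18493/(18493+11.7) = 0.999368
Series availability: 0.998333 × 0.999368 = 0.9977

0.9977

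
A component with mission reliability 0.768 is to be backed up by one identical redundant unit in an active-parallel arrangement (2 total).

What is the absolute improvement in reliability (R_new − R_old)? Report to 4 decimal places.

R_before = 0.768
R_after = 1 − (1 − 0.768)^2 = 0.9462
ΔR = 0.9462 − 0.768 = 0.1782

0.1782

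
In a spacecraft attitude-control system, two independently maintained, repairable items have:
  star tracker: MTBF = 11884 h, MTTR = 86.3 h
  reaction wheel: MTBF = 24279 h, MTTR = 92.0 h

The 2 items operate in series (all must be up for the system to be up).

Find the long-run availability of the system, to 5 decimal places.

0.98904

A(star tracker) = MTBF/(MTBF+MTTR) = 11884/(11884+86.3) = 0.992790
A(reaction wheel) = MTBF/(MTBF+MTTR) = 24279/(24279+92.0) = 0.996225
Series availability: 0.992790 × 0.996225 = 0.98904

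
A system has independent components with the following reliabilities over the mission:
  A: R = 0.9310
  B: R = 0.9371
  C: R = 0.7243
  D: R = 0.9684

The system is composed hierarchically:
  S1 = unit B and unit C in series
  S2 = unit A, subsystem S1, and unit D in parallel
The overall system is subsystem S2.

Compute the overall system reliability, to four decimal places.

0.9993

Series (B and C): 0.937100 × 0.724300 = 0.678742
Parallel (A, [0.678742], and D): 1 − (1 − 0.931000)(1 − 0.678742)(1 − 0.968400) = 0.9993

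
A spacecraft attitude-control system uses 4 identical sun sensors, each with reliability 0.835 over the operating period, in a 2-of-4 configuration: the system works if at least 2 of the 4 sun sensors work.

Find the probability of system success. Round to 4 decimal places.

R = Σ_{i=2}^{4} C(4,i) p^i (1−p)^{4−i} with p = 0.835
C(4,2)·0.835^2·0.165^2 = 0.113892
C(4,3)·0.835^3·0.165^1 = 0.384241
C(4,4)·0.835^4·0.165^0 = 0.486123
Sum = 0.9843

0.9843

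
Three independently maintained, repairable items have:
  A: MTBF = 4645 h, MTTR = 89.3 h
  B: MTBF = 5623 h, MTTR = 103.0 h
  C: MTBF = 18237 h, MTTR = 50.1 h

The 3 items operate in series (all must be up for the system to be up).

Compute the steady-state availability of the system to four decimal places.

0.9608

A(A) = MTBF/(MTBF+MTTR) = 4645/(4645+89.3) = 0.981138
A(B) = MTBF/(MTBF+MTTR) = 5623/(5623+103.0) = 0.982012
A(C) = MTBF/(MTBF+MTTR) = 18237/(18237+50.1) = 0.997260
Series availability: 0.981138 × 0.982012 × 0.997260 = 0.9608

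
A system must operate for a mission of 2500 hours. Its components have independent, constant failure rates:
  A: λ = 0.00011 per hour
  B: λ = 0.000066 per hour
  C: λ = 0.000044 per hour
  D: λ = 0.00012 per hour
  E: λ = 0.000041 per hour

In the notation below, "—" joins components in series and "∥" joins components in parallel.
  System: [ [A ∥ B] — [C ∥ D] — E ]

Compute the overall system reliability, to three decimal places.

R(A) = exp(−0.00011 × 2500) = 0.75957
R(B) = exp(−0.000066 × 2500) = 0.84789
R(C) = exp(−0.000044 × 2500) = 0.89583
R(D) = exp(−0.00012 × 2500) = 0.74082
R(E) = exp(−0.000041 × 2500) = 0.90258
Parallel (A and B): 1 − (1 − 0.75957)(1 − 0.84789) = 0.96343
Parallel (C and D): 1 − (1 − 0.89583)(1 − 0.74082) = 0.97300
Series ([0.96343], [0.97300], and E): 0.96343 × 0.97300 × 0.90258 = 0.846

0.846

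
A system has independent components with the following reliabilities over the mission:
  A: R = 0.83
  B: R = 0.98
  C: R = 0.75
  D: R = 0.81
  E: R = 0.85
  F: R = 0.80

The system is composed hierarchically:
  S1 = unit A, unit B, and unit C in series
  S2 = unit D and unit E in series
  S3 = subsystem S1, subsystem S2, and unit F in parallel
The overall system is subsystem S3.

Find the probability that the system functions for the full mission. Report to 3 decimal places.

Series (A, B, and C): 0.83000 × 0.98000 × 0.75000 = 0.61005
Series (D and E): 0.81000 × 0.85000 = 0.68850
Parallel ([0.61005], [0.68850], and F): 1 − (1 − 0.61005)(1 − 0.68850)(1 − 0.80000) = 0.976

0.976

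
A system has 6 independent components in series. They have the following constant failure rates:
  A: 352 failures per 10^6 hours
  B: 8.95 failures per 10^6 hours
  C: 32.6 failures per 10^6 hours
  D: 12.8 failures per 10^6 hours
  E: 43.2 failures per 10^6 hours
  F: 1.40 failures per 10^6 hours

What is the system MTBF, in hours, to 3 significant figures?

Series of exponential components: λ_sys = Σ λ_i
λ_sys = 0.000352 + 0.00000895 + 0.0000326 + 0.0000128 + 0.0000432 + 0.00000140 = 4.5095e-04 /h
MTBF = 1 / λ_sys = 2220 h

2220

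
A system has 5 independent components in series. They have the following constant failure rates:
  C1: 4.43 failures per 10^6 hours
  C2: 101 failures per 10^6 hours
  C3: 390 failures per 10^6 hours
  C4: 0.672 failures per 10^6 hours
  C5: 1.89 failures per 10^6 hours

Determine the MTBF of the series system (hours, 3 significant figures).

2010

Series of exponential components: λ_sys = Σ λ_i
λ_sys = 0.00000443 + 0.000101 + 0.000390 + 0.000000672 + 0.00000189 = 4.9799e-04 /h
MTBF = 1 / λ_sys = 2010 h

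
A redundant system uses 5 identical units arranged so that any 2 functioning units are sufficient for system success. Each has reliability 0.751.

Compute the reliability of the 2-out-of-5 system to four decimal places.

R = Σ_{i=2}^{5} C(5,i) p^i (1−p)^{5−i} with p = 0.751
C(5,2)·0.751^2·0.249^3 = 0.087072
C(5,3)·0.751^3·0.249^2 = 0.262614
C(5,4)·0.751^4·0.249^1 = 0.396031
C(5,5)·0.751^5·0.249^0 = 0.238891
Sum = 0.9846

0.9846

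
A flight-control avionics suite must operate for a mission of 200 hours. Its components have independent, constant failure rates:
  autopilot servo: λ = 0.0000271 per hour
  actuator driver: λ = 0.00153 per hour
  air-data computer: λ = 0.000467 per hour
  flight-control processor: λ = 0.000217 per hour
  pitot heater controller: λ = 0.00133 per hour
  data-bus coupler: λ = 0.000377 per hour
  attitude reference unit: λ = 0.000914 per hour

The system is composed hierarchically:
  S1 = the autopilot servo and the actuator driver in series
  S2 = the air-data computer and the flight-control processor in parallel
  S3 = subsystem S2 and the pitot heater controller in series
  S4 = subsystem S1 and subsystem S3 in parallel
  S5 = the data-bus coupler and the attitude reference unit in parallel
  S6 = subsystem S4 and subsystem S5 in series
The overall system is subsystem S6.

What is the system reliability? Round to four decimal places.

R(autopilot servo) = exp(−0.0000271 × 200) = 0.994595
R(actuator driver) = exp(−0.00153 × 200) = 0.736387
R(air-data computer) = exp(−0.000467 × 200) = 0.910829
R(flight-control processor) = exp(−0.000217 × 200) = 0.957528
R(pitot heater controller) = exp(−0.00133 × 200) = 0.766439
R(data-bus coupler) = exp(−0.000377 × 200) = 0.927372
R(attitude reference unit) = exp(−0.000914 × 200) = 0.832935
Series (autopilot servo and actuator driver): 0.994595 × 0.736387 = 0.732407
Parallel (air-data computer and flight-control processor): 1 − (1 − 0.910829)(1 − 0.957528) = 0.996213
Series ([0.996213] and pitot heater controller): 0.996213 × 0.766439 = 0.763536
Parallel ([0.732407] and [0.763536]): 1 − (1 − 0.732407)(1 − 0.763536) = 0.936724
Parallel (data-bus coupler and attitude reference unit): 1 − (1 − 0.927372)(1 − 0.832935) = 0.987866
Series ([0.936724] and [0.987866]): 0.936724 × 0.987866 = 0.9254

0.9254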